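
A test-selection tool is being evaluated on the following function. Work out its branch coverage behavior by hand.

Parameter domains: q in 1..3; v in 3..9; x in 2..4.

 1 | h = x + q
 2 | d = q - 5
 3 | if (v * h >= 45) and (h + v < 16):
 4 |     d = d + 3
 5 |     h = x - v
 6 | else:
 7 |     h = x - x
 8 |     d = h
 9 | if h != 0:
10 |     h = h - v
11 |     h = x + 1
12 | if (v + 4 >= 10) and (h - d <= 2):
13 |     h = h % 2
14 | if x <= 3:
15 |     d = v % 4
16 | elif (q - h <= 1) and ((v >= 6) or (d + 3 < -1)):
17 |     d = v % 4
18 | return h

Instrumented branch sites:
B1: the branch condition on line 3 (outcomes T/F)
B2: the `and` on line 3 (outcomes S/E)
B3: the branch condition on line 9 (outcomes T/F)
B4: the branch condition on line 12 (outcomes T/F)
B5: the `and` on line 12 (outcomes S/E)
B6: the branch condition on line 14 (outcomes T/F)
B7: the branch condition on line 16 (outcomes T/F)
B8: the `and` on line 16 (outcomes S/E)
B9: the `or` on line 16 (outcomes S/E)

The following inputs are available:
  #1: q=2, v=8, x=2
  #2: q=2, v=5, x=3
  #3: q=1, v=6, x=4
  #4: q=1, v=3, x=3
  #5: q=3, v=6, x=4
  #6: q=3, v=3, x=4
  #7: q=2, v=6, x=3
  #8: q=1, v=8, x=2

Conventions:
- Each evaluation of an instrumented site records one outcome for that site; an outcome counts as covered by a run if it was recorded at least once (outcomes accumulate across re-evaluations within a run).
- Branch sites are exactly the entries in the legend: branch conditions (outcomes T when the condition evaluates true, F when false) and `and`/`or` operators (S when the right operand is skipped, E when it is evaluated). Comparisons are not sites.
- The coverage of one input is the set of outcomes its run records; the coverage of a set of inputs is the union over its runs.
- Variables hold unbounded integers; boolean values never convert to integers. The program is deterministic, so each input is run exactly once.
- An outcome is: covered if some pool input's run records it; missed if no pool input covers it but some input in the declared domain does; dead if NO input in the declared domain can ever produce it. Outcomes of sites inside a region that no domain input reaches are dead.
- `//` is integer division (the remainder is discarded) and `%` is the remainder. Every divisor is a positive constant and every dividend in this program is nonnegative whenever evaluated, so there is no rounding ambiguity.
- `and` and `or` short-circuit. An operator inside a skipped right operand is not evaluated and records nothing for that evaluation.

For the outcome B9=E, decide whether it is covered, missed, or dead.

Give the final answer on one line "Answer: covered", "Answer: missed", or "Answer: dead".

no pool input records B9=E
but domain input (q=1, v=3, x=4) does record it -> reachable, so missed

Answer: missed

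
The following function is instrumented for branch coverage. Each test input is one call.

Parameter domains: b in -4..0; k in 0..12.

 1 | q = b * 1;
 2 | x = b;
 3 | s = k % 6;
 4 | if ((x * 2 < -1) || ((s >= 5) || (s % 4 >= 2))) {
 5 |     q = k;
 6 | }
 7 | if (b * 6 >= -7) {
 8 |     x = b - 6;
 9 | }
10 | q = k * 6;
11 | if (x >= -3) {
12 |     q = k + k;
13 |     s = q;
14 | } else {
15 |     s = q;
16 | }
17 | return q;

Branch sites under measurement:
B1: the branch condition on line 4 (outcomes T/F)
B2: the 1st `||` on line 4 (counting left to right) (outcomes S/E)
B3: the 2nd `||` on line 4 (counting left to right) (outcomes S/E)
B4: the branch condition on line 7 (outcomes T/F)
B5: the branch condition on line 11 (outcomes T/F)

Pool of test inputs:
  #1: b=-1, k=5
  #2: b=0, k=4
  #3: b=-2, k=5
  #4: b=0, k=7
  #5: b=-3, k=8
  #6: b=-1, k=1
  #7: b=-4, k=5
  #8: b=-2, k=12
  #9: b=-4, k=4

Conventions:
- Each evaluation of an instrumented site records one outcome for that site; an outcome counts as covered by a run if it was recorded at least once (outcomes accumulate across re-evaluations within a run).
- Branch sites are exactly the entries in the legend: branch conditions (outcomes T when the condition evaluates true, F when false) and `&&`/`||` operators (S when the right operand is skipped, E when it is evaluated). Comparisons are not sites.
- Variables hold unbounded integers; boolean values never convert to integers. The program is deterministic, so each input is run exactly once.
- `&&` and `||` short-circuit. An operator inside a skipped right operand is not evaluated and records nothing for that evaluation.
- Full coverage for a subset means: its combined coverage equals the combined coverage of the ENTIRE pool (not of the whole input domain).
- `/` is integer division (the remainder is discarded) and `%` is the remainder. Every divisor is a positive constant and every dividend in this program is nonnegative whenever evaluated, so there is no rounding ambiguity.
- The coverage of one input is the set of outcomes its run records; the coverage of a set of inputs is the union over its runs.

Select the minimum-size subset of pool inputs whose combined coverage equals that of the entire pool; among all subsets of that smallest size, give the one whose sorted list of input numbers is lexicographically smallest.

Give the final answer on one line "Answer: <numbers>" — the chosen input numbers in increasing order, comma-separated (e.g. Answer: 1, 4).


test 1 (b=-1, k=5) hits B1=T, B2=S, B4=T, B5=F
test 2 (b=0, k=4) hits B1=F, B2=E, B3=E, B4=T, B5=F
test 3 (b=-2, k=5) hits B1=T, B2=S, B4=F, B5=T
test 4 (b=0, k=7) hits B1=F, B2=E, B3=E, B4=T, B5=F
test 5 (b=-3, k=8) hits B1=T, B2=S, B4=F, B5=T
test 6 (b=-1, k=1) hits B1=T, B2=S, B4=T, B5=F
test 7 (b=-4, k=5) hits B1=T, B2=S, B4=F, B5=F
test 8 (b=-2, k=12) hits B1=T, B2=S, B4=F, B5=T
test 9 (b=-4, k=4) hits B1=T, B2=S, B4=F, B5=F
the full pool covers 9 outcomes: B1=T, B1=F, B2=S, B2=E, B3=E, B4=T, B4=F, B5=T, B5=F
no size-1 subset reaches all 9 outcomes (best union: 5/9)
at size 2, {2, 3} reaches all 9 outcomes; every lexicographically earlier size-2 subset fails
Answer: 2, 3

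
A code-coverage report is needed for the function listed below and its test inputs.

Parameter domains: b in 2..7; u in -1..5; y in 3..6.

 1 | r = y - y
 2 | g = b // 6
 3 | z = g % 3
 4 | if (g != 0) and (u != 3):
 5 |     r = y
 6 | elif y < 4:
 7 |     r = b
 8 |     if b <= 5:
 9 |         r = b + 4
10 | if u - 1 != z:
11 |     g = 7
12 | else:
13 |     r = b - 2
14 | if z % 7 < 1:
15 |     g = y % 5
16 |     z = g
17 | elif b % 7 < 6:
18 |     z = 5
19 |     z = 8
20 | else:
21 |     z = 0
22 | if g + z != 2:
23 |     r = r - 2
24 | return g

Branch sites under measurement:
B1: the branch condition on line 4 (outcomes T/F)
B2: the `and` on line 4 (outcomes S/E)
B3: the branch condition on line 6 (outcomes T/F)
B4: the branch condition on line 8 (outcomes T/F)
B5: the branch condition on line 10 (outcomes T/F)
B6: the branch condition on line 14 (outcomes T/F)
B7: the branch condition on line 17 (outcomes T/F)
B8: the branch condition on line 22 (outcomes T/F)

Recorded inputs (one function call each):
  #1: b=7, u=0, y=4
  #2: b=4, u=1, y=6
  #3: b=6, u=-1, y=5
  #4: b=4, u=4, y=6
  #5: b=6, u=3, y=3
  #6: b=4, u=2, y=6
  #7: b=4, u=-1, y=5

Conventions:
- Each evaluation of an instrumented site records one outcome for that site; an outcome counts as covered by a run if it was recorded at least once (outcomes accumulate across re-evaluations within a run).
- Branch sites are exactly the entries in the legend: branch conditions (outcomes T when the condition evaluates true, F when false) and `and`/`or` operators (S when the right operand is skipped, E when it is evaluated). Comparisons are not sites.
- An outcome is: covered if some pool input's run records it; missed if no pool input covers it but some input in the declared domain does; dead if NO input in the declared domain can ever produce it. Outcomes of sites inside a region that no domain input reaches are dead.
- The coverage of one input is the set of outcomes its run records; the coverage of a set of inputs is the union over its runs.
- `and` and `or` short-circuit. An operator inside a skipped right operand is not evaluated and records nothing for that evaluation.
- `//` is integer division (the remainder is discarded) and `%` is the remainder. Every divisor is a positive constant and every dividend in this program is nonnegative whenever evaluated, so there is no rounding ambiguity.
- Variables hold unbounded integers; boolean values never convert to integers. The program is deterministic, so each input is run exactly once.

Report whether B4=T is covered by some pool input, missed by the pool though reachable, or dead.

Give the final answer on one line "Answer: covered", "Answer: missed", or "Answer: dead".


no pool input records B4=T
but domain input (b=2, u=-1, y=3) does record it -> reachable, so missed
Answer: missed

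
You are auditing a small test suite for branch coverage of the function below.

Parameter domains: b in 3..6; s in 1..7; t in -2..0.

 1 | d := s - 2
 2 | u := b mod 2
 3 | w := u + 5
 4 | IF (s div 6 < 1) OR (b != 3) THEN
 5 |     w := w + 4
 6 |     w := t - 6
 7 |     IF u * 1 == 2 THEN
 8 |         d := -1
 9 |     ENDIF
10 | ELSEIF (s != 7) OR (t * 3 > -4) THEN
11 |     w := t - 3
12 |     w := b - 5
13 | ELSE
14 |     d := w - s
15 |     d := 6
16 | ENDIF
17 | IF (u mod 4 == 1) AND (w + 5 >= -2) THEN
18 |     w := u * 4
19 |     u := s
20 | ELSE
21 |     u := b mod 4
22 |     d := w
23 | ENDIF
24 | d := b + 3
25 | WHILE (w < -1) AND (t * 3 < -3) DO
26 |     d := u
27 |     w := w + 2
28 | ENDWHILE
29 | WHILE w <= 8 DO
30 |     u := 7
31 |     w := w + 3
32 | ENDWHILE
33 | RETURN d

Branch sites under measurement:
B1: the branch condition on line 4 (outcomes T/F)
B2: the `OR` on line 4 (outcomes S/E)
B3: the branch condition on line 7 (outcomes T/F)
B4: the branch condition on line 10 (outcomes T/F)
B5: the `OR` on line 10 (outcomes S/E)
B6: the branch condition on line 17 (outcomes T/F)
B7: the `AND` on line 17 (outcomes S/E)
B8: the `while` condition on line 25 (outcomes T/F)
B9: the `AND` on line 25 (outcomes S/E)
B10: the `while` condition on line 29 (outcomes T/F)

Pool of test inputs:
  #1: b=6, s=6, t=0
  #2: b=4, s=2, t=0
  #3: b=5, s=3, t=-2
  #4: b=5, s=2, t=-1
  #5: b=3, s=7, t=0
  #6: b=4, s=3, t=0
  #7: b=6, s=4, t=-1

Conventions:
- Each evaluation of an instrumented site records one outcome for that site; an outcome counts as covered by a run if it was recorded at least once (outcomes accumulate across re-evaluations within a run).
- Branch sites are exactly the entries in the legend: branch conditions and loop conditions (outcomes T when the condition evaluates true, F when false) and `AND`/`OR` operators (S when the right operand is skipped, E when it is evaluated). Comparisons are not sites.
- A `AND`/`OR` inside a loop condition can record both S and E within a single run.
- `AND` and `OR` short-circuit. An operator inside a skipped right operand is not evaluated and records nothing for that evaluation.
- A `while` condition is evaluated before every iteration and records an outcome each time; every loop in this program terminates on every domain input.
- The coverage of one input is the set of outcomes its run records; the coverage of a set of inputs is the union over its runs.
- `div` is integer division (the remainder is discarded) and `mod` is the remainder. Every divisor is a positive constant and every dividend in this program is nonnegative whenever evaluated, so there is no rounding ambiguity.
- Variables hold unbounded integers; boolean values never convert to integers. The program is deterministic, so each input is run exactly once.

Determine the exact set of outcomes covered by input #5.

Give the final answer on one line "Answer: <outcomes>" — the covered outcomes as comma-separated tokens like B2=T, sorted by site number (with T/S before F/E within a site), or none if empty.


Event log for input #5 (b=3, s=7, t=0):
  B2->E, B1->F, B5->E, B4->T, B7->E, B6->T, B9->S, B8->F, B10->T, B10->T
  B10->F
distinct outcomes covered: B1=F, B2=E, B4=T, B5=E, B6=T, B7=E, B8=F, B9=S, B10=T, B10=F
Answer: B1=F, B2=E, B4=T, B5=E, B6=T, B7=E, B8=F, B9=S, B10=T, B10=F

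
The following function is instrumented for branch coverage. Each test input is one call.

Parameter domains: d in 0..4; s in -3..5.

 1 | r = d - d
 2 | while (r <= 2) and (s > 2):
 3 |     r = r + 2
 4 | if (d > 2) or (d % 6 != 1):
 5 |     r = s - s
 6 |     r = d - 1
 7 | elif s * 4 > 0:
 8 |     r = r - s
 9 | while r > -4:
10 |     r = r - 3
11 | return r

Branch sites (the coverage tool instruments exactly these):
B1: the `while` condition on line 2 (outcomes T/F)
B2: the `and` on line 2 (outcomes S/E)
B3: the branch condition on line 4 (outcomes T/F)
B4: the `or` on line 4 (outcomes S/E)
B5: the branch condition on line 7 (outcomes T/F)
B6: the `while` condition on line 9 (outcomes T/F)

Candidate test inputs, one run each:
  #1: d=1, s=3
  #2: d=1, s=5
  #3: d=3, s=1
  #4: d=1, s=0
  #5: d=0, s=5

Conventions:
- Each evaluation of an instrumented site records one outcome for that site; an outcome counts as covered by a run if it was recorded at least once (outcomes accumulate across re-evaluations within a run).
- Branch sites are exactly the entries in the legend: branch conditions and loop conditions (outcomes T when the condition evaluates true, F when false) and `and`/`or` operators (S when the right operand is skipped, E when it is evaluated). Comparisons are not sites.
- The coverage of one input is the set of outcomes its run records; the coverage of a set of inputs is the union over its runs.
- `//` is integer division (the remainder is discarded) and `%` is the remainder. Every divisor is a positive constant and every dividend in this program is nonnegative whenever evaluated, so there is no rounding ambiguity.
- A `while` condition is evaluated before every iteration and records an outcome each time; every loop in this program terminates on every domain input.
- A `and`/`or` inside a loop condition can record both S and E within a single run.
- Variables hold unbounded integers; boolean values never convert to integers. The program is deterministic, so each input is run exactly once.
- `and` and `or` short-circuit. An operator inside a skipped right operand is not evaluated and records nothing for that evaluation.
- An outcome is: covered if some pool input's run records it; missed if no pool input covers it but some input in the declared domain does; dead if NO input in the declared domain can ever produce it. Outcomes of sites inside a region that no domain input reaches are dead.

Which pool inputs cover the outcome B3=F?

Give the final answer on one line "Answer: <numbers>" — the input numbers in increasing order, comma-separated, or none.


input #1 (d=1, s=3): hits B3=F
input #2 (d=1, s=5): hits B3=F
input #3 (d=3, s=1): never hits B3=F
input #4 (d=1, s=0): hits B3=F
input #5 (d=0, s=5): never hits B3=F
Answer: 1, 2, 4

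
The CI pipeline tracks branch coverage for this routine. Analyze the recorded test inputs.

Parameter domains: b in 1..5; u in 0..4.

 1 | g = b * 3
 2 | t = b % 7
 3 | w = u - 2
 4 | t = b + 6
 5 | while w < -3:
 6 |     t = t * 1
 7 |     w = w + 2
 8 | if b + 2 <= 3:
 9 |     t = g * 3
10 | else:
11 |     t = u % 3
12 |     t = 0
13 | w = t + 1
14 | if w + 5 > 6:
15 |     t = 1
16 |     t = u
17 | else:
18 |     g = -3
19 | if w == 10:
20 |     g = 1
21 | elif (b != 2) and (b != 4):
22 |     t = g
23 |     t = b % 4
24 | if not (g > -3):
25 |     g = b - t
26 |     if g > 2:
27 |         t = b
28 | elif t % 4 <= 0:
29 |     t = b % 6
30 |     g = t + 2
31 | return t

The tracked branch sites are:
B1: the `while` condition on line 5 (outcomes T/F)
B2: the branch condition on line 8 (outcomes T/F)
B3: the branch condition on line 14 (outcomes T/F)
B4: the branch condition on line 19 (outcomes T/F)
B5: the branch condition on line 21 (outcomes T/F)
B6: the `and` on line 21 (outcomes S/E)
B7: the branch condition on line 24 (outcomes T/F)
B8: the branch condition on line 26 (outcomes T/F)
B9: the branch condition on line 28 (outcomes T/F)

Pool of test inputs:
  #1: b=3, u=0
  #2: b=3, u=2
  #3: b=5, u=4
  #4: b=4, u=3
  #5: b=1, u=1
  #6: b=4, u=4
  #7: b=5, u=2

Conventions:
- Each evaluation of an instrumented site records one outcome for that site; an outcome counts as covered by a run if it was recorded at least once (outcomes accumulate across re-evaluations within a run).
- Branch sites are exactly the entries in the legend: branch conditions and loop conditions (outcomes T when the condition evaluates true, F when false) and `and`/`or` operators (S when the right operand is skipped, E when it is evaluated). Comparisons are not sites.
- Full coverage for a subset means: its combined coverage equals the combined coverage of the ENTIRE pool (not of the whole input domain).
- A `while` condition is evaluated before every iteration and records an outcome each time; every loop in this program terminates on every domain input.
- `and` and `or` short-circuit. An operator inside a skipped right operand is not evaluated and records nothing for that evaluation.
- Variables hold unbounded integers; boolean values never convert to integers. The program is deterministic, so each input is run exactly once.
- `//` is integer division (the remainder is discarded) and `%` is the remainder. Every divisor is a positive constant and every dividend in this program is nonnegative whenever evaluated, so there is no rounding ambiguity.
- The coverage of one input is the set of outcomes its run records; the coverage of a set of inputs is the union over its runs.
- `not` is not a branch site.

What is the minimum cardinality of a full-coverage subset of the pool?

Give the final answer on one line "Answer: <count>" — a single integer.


test 1 (b=3, u=0) hits B1=F, B2=F, B3=F, B4=F, B5=T, B6=E, B7=T, B8=F
test 2 (b=3, u=2) hits B1=F, B2=F, B3=F, B4=F, B5=T, B6=E, B7=T, B8=F
test 3 (b=5, u=4) hits B1=F, B2=F, B3=F, B4=F, B5=T, B6=E, B7=T, B8=T
test 4 (b=4, u=3) hits B1=F, B2=F, B3=F, B4=F, B5=F, B6=E, B7=T, B8=T
test 5 (b=1, u=1) hits B1=F, B2=T, B3=T, B4=T, B7=F, B9=F
test 6 (b=4, u=4) hits B1=F, B2=F, B3=F, B4=F, B5=F, B6=E, B7=T, B8=T
test 7 (b=5, u=2) hits B1=F, B2=F, B3=F, B4=F, B5=T, B6=E, B7=T, B8=T
pool-wide coverage (15 outcomes): B1=F, B2=T, B2=F, B3=T, B3=F, B4=T, B4=F, B5=T, B5=F, B6=E, B7=T, B7=F, B8=T, B8=F, B9=F
size 1 is not enough: best union over all size-1 subsets is 8/15
size 2 is not enough: best union over all size-2 subsets is 13/15
size 3: inputs {1, 4, 5} cover all 15 outcomes, and no lexicographically smaller subset of this size does
Answer: 3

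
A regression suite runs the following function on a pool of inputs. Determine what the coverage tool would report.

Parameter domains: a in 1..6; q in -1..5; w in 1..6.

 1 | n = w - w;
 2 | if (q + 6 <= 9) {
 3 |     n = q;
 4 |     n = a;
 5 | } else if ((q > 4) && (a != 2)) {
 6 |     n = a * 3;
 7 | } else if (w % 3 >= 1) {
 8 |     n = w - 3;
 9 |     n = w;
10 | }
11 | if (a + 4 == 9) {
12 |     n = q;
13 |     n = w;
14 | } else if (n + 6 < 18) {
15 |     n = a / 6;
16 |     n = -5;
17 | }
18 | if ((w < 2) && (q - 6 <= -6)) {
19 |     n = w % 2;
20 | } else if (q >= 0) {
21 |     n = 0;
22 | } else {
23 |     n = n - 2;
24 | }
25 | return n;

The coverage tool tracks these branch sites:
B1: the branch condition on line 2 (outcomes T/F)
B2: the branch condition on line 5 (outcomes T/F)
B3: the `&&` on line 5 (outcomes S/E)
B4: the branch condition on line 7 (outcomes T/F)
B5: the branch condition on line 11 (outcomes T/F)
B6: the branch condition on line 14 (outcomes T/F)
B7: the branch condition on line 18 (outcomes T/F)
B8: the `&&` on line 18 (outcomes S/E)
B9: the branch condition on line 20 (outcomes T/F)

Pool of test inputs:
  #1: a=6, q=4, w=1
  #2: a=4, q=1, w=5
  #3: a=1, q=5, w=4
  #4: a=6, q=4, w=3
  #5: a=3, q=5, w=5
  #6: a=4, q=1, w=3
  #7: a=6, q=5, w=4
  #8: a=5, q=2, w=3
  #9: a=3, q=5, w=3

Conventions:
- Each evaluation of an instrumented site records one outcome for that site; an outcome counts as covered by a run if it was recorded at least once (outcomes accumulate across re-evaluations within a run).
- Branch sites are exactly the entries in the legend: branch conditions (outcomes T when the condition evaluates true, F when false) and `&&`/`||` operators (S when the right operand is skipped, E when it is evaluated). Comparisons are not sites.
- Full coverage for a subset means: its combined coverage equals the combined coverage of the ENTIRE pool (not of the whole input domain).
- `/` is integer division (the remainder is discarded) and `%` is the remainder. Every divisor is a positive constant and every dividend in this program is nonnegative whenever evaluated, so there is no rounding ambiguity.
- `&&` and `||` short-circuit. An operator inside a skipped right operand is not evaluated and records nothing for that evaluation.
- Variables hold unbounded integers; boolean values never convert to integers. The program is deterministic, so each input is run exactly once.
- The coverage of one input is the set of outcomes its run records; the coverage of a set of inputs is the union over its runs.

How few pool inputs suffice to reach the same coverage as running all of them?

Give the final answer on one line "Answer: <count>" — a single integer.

run #1 (a=6, q=4, w=1) records B1=F, B2=F, B3=S, B4=T, B5=F, B6=T, B7=F, B8=E, B9=T
run #2 (a=4, q=1, w=5) records B1=T, B5=F, B6=T, B7=F, B8=S, B9=T
run #3 (a=1, q=5, w=4) records B1=F, B2=T, B3=E, B5=F, B6=T, B7=F, B8=S, B9=T
run #4 (a=6, q=4, w=3) records B1=F, B2=F, B3=S, B4=F, B5=F, B6=T, B7=F, B8=S, B9=T
run #5 (a=3, q=5, w=5) records B1=F, B2=T, B3=E, B5=F, B6=T, B7=F, B8=S, B9=T
run #6 (a=4, q=1, w=3) records B1=T, B5=F, B6=T, B7=F, B8=S, B9=T
run #7 (a=6, q=5, w=4) records B1=F, B2=T, B3=E, B5=F, B6=F, B7=F, B8=S, B9=T
run #8 (a=5, q=2, w=3) records B1=T, B5=T, B7=F, B8=S, B9=T
run #9 (a=3, q=5, w=3) records B1=F, B2=T, B3=E, B5=F, B6=T, B7=F, B8=S, B9=T
pool-wide coverage (16 outcomes): B1=T, B1=F, B2=T, B2=F, B3=S, B3=E, B4=T, B4=F, B5=T, B5=F, B6=T, B6=F, B7=F, B8=S, B8=E, B9=T
size 1 is not enough: best union over all size-1 subsets is 9/16
size 2 is not enough: best union over all size-2 subsets is 13/16
size 3 is not enough: best union over all size-3 subsets is 15/16
the canonical winner is {1, 4, 7, 8}: size 4, full 16-outcome coverage, earliest index list among size-4 covers

Answer: 4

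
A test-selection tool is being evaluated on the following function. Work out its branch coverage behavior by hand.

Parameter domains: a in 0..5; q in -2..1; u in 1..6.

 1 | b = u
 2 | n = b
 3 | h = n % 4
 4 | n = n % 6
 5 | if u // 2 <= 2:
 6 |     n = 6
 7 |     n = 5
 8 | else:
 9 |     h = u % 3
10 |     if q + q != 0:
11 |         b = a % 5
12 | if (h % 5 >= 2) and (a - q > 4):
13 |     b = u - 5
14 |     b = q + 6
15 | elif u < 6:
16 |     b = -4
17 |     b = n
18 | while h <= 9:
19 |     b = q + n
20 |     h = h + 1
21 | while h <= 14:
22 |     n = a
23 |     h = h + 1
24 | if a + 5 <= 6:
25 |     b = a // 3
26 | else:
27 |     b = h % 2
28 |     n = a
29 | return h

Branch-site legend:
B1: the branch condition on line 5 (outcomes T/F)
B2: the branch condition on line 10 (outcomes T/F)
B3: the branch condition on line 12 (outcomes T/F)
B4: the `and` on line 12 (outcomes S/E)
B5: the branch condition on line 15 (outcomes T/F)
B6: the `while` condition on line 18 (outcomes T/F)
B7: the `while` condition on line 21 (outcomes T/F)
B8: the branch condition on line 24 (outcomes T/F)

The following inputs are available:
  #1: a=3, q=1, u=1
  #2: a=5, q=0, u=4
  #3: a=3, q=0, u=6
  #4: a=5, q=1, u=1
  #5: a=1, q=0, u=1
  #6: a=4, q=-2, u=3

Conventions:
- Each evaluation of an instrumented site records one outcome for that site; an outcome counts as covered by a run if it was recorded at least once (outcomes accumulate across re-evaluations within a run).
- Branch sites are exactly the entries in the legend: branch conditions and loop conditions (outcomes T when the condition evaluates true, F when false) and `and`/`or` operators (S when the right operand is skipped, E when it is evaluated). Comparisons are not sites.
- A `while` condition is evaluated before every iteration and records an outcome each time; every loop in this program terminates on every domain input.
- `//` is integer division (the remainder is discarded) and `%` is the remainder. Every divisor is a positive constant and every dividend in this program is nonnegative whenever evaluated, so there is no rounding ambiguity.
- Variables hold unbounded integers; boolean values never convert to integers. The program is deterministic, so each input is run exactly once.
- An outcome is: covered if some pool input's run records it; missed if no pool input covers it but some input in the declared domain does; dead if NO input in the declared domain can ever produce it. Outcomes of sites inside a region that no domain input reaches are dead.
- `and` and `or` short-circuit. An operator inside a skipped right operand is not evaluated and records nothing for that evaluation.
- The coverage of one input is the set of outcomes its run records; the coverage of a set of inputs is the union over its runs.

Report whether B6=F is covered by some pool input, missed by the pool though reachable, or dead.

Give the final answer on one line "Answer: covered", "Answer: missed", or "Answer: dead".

B6=F is recorded by pool input(s) 1, 2, 3, 4, 5, 6 -> covered

Answer: covered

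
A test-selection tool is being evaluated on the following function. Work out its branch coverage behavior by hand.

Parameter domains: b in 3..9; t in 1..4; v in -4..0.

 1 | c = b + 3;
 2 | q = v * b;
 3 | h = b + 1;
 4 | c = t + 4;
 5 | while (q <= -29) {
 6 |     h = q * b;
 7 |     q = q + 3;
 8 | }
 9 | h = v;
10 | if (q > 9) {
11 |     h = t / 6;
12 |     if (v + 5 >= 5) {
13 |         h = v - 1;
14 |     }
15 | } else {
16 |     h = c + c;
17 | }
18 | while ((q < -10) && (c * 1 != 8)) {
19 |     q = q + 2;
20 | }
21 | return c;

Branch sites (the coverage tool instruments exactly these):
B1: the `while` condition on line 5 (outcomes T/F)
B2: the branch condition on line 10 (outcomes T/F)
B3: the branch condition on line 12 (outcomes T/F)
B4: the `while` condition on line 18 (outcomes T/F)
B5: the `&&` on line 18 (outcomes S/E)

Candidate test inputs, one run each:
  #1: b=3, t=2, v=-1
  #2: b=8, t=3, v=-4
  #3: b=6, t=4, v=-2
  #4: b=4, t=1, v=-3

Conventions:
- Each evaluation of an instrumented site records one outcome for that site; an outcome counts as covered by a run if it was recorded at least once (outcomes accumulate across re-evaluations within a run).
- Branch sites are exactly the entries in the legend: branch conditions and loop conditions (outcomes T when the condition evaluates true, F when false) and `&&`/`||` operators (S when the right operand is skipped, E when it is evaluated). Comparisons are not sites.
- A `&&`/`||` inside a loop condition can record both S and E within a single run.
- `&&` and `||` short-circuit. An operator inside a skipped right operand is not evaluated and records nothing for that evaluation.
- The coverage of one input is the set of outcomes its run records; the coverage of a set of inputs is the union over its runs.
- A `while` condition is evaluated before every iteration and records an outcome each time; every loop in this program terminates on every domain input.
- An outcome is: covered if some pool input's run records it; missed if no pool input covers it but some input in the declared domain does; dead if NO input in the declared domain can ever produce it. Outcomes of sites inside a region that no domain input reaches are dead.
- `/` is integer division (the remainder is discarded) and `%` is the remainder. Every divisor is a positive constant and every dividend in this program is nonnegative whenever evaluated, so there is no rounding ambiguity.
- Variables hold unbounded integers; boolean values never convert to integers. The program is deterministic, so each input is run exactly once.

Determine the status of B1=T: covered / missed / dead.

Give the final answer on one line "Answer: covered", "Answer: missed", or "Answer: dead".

B1=T is recorded by pool input(s) 2 -> covered

Answer: covered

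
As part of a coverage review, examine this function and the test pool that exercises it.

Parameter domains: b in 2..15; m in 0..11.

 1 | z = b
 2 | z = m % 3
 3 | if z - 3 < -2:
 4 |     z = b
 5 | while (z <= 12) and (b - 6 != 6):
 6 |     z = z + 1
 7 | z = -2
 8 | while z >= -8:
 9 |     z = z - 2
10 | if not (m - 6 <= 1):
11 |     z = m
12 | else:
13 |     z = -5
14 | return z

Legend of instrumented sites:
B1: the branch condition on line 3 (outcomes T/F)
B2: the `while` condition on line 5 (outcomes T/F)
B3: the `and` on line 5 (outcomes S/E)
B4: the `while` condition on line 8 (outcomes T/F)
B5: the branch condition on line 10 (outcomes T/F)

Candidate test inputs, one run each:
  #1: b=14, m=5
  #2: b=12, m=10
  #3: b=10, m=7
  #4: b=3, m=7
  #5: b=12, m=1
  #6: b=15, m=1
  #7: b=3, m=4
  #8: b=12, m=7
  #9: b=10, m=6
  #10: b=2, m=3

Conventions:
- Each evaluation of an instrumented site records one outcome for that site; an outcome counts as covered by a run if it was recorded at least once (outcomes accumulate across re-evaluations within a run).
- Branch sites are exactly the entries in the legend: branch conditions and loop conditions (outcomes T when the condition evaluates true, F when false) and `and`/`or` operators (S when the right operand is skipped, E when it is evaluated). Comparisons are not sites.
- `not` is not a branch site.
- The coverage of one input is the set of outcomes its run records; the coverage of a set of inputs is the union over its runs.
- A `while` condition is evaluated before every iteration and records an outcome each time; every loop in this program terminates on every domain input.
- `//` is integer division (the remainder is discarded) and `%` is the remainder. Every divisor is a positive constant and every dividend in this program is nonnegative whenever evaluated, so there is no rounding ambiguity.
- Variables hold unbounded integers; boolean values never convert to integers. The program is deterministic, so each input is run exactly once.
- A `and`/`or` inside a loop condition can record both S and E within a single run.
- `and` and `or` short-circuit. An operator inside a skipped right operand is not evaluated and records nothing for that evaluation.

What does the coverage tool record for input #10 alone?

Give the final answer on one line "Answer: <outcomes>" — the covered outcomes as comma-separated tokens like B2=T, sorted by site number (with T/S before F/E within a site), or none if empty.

Event log for input #10 (b=2, m=3):
  B1->T, B3->E, B2->T, B3->E, B2->T, B3->E, B2->T, B3->E, B2->T, B3->E
  B2->T, B3->E, B2->T, B3->E, B2->T, B3->E, B2->T, B3->E, B2->T, B3->E
  B2->T, B3->E, B2->T, B3->S, B2->F, B4->T, B4->T, B4->T, B4->T, B4->F
  B5->F
deduplicating events, the covered set is: B1=T, B2=T, B2=F, B3=S, B3=E, B4=T, B4=F, B5=F

Answer: B1=T, B2=T, B2=F, B3=S, B3=E, B4=T, B4=F, B5=F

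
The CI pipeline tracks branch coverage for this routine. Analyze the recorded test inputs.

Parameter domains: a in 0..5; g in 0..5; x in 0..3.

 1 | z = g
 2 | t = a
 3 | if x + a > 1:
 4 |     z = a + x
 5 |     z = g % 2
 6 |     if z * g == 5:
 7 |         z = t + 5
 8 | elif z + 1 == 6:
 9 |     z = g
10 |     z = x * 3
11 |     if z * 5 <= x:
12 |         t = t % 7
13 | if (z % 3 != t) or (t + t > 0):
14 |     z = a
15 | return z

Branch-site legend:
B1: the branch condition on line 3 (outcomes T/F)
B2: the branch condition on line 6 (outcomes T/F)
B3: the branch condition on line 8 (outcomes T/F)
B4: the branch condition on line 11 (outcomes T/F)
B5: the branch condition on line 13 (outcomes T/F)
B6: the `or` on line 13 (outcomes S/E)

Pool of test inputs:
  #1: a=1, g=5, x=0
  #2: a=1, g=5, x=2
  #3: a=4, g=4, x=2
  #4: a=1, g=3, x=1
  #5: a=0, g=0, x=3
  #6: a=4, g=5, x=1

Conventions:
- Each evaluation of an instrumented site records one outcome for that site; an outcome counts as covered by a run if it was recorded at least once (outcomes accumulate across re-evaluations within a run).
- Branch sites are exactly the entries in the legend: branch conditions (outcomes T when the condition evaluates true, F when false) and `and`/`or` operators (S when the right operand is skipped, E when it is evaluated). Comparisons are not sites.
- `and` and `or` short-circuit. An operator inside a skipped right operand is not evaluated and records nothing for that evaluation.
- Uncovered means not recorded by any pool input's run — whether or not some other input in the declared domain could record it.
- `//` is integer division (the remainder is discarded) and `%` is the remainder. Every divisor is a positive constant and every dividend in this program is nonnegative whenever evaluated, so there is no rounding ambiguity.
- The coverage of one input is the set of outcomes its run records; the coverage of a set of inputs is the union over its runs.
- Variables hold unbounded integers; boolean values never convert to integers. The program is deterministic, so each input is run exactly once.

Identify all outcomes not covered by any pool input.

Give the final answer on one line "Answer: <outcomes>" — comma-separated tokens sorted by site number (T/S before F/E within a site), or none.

input #1 (a=1, g=5, x=0): covers B1=F, B3=T, B4=T, B5=T, B6=S
input #2 (a=1, g=5, x=2): covers B1=T, B2=T, B5=T, B6=S
input #3 (a=4, g=4, x=2): covers B1=T, B2=F, B5=T, B6=S
input #4 (a=1, g=3, x=1): covers B1=T, B2=F, B5=T, B6=E
input #5 (a=0, g=0, x=3): covers B1=T, B2=F, B5=F, B6=E
input #6 (a=4, g=5, x=1): covers B1=T, B2=T, B5=T, B6=S
union over the pool: B1=T, B1=F, B2=T, B2=F, B3=T, B4=T, B5=T, B5=F, B6=S, B6=E
uncovered (2 of 12): B3=F, B4=F

Answer: B3=F, B4=F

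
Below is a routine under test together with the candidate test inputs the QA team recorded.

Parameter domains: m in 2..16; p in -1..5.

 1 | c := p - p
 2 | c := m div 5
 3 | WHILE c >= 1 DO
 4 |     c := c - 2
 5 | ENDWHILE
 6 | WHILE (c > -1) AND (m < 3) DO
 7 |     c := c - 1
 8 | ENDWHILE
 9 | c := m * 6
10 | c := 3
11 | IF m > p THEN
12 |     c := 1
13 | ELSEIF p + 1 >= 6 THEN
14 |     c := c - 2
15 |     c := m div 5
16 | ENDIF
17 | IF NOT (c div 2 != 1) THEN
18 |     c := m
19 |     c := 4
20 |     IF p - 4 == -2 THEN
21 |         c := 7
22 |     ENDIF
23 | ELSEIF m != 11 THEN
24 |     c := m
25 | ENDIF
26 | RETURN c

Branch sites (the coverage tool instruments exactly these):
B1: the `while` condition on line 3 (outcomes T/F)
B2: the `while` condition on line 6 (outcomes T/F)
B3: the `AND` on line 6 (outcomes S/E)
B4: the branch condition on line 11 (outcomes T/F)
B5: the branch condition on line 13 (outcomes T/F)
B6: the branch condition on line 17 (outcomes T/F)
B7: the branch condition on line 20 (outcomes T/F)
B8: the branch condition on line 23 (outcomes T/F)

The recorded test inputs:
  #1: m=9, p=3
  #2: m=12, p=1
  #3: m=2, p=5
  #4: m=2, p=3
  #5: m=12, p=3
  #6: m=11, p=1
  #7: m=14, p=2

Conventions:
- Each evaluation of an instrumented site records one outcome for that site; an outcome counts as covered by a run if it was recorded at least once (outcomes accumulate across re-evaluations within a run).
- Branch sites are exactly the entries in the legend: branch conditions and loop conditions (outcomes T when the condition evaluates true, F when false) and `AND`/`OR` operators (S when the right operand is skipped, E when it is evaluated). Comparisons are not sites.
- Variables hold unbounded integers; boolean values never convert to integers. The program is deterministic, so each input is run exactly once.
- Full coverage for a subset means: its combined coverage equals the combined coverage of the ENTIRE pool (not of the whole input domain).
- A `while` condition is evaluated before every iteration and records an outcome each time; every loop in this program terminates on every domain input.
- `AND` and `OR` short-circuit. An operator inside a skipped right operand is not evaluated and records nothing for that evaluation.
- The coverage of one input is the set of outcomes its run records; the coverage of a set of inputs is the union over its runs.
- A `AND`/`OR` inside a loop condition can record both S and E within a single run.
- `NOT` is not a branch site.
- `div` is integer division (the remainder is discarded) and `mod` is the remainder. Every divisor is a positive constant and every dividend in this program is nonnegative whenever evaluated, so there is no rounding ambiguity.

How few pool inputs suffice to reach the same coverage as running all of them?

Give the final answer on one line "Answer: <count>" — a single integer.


#1 (m=9, p=3) -> B1->T, B1->F, B3->S, B2->F, B4->T, B6->F, B8->T; covered: B1=T, B1=F, B2=F, B3=S, B4=T, B6=F, B8=T
#2 (m=12, p=1) -> B1->T, B1->F, B3->E, B2->F, B4->T, B6->F, B8->T; covered: B1=T, B1=F, B2=F, B3=E, B4=T, B6=F, B8=T
#3 (m=2, p=5) -> B1->F, B3->E, B2->T, B3->S, B2->F, B4->F, B5->T, B6->F, B8->T; covered: B1=F, B2=T, B2=F, B3=S, B3=E, B4=F, B5=T, B6=F, B8=T
#4 (m=2, p=3) -> B1->F, B3->E, B2->T, B3->S, B2->F, B4->F, B5->F, B6->T, B7->F; covered: B1=F, B2=T, B2=F, B3=S, B3=E, B4=F, B5=F, B6=T, B7=F
#5 (m=12, p=3) -> B1->T, B1->F, B3->E, B2->F, B4->T, B6->F, B8->T; covered: B1=T, B1=F, B2=F, B3=E, B4=T, B6=F, B8=T
#6 (m=11, p=1) -> B1->T, B1->F, B3->E, B2->F, B4->T, B6->F, B8->F; covered: B1=T, B1=F, B2=F, B3=E, B4=T, B6=F, B8=F
#7 (m=14, p=2) -> B1->T, B1->F, B3->E, B2->F, B4->T, B6->F, B8->T; covered: B1=T, B1=F, B2=F, B3=E, B4=T, B6=F, B8=T
together the pool reaches 15 outcomes: B1=T, B1=F, B2=T, B2=F, B3=S, B3=E, B4=T, B4=F, B5=T, B5=F, B6=T, B6=F, B7=F, B8=T, B8=F
no size-1 subset reaches all 15 outcomes (best union: 9/15)
no size-2 subset reaches all 15 outcomes (best union: 13/15)
inputs {3, 4, 6} (size 3) cover everything; no size-3 subset with a lexicographically smaller index list covers all 15
Answer: 3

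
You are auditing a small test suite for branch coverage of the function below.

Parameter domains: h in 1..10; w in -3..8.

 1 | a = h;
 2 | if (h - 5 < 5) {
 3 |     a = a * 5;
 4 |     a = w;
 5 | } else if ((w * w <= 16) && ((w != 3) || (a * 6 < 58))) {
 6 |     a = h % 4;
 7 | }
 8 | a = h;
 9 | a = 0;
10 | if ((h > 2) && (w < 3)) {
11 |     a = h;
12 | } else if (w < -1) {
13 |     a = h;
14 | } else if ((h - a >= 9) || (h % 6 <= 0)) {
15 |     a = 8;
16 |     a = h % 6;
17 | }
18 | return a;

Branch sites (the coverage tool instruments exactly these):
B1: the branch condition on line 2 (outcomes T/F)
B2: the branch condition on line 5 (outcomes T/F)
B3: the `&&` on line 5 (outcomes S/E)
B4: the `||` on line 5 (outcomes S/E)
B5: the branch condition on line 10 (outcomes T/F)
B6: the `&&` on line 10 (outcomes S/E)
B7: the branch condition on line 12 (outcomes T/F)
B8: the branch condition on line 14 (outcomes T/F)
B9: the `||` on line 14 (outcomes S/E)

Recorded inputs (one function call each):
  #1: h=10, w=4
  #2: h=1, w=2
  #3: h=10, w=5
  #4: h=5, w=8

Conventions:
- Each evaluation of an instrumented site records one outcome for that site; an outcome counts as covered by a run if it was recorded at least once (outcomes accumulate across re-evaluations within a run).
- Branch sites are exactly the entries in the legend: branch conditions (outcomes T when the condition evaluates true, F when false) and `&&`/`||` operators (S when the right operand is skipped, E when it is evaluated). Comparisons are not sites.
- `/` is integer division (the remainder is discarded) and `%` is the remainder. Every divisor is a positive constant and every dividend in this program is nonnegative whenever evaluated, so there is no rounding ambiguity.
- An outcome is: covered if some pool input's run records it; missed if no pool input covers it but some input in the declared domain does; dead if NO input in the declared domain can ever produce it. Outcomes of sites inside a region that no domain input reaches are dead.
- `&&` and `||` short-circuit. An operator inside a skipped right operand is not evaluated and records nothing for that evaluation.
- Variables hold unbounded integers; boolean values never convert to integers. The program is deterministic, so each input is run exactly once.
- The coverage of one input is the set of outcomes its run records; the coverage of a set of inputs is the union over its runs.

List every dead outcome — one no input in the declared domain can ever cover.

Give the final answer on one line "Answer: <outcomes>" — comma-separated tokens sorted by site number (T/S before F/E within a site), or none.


sweeping the full domain (120 inputs) for each outcome:
  reachable outcomes have witnesses, e.g. B1=T (e.g. h=1, w=-3), B1=F (e.g. h=10, w=-3), B2=T (e.g. h=10, w=-3), B2=F (e.g. h=10, w=3)
Answer: none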